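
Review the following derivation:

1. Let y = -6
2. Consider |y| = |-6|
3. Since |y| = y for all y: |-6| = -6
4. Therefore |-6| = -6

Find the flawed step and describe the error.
Step 3: Since |y| = y for all y: |-6| = -6

Step 3 incorrectly states that |y| = y for all y. The correct definition is |y| = y when y >= 0, and |y| = -y when y < 0. Since -6 < 0, we have |-6| = -(-6) = 6, not -6.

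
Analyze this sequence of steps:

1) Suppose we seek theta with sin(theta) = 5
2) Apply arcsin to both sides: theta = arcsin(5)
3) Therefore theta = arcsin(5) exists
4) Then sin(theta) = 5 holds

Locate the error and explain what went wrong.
Step 2: Apply arcsin to both sides: theta = arcsin(5)

Step 2 applies arcsin to 5. However, arcsin(x) is only defined for x in [-1, 1] because sin(theta) can only produce values in that range. Since |5| > 1, arcsin(5) is undefined. There is no angle whose sine equals 5.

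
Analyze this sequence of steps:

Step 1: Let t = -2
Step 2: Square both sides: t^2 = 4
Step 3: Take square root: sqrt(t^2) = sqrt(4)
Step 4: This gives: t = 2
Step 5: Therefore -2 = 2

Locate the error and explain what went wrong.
Step 4: This gives: t = 2

Step 4 incorrectly states that sqrt(t^2) = t. The correct identity is sqrt(t^2) = |t|. Since t = -2 < 0, we have sqrt(t^2) = |-2| = 2, not t = -2.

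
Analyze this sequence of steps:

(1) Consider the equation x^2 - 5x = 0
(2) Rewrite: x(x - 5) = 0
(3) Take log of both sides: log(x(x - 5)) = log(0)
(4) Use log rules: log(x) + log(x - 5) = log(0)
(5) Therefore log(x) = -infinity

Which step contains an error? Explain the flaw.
Step 3: Take log of both sides: log(x(x - 5)) = log(0)

Step 3 takes the logarithm of both sides, resulting in log(0) on the right side. The logarithm is only defined for positive numbers; log(0) is undefined (approaches negative infinity). This operation is invalid.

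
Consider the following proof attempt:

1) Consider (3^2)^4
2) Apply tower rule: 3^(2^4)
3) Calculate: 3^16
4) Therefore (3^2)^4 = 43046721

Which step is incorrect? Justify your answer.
Step 2: Apply tower rule: 3^(2^4)

Step 2 incorrectly states that (a^b)^c = a^(b^c). The correct rule is (a^b)^c = a^(b×c). The actual value is (3^2)^4 = 3^8 = 6561, not 3^16 = 43046721.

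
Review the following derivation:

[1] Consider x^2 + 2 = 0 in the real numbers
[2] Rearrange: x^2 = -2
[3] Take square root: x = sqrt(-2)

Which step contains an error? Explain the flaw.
Step 3: Take square root: x = sqrt(-2)

Step 3 takes the square root of -2, which is negative. In the real number system, the square root of a negative number is undefined. The equation x^2 + 2 = 0 has no real solutions. Square roots of negative numbers only exist in the complex numbers.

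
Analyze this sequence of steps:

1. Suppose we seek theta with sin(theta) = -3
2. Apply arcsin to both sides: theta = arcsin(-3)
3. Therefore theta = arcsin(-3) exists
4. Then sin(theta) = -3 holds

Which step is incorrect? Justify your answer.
Step 2: Apply arcsin to both sides: theta = arcsin(-3)

Step 2 applies arcsin to -3. However, arcsin(x) is only defined for x in [-1, 1] because sin(theta) can only produce values in that range. Since |-3| > 1, arcsin(-3) is undefined. There is no angle whose sine equals -3.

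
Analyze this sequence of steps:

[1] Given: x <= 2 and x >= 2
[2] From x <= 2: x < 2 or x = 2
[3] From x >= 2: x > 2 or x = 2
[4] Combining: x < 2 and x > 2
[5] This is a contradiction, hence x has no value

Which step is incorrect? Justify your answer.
Step 4: Combining: x < 2 and x > 2

Step 4 incorrectly combines the conditions. From x <= 2 and x >= 2, the intersection is x = 2. The error treats the 'or' cases as 'and' requirements. The correct conclusion is that x = 2 is the unique solution, not that no solution exists.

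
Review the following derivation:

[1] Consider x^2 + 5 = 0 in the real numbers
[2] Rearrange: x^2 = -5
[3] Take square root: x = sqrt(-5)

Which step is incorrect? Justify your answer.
Step 3: Take square root: x = sqrt(-5)

Step 3 takes the square root of -5, which is negative. In the real number system, the square root of a negative number is undefined. The equation x^2 + 5 = 0 has no real solutions. Square roots of negative numbers only exist in the complex numbers.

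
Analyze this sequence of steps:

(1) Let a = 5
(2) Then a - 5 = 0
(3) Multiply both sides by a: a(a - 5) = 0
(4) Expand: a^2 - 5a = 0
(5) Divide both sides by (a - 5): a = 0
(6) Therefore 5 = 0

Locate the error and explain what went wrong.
Step 5: Divide both sides by (a - 5): a = 0

Step 5 divides both sides by (a - 5). However, since a = 5, we have (a - 5) = 0. Division by zero is undefined, making this step invalid.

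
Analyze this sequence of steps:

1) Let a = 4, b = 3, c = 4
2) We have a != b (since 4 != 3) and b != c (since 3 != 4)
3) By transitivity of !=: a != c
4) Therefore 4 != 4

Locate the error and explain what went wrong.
Step 3: By transitivity of !=: a != c

Step 3 incorrectly applies transitivity to the '!=' relation. Transitivity states: if a R b and b R c, then a R c. However, '!=' is not transitive. Counterexample: 4 != 3 and 3 != 4, but 4 = 4 (both equal 4). Transitivity holds for relations like <, <=, =, but not for !=.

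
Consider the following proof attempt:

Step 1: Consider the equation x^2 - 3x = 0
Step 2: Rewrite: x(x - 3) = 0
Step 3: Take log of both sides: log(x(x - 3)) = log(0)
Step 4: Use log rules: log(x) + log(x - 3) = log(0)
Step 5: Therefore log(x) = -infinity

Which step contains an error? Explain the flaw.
Step 3: Take log of both sides: log(x(x - 3)) = log(0)

Step 3 takes the logarithm of both sides, resulting in log(0) on the right side. The logarithm is only defined for positive numbers; log(0) is undefined (approaches negative infinity). This operation is invalid.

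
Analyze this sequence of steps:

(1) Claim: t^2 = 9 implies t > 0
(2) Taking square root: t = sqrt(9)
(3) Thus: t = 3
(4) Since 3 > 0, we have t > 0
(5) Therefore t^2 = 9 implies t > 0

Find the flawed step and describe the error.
Step 2: Taking square root: t = sqrt(9)

Step 2 takes the square root and assumes the positive root only. The equation t^2 = 9 actually has two solutions: t = 3 and t = -3. The proof silently assumes t > 0 without justification, then uses this assumption to conclude t > 0, which is circular. The counterexample t = -3 shows the claim is false.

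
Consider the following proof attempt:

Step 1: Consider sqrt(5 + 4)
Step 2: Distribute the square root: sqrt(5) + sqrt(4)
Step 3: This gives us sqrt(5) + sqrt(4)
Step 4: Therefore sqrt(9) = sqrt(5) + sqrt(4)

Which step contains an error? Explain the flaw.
Step 2: Distribute the square root: sqrt(5) + sqrt(4)

Step 2 incorrectly 'distributes' the square root over addition. The square root function does not distribute: sqrt(a + b) ≠ sqrt(a) + sqrt(b). In fact, sqrt(5 + 4) = sqrt(9) ≈ 3.0000, while sqrt(5) + sqrt(4) ≈ 4.2361.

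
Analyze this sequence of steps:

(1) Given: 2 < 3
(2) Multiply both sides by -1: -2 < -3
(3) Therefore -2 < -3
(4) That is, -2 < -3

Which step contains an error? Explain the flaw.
Step 2: Multiply both sides by -1: -2 < -3

Step 2 multiplies both sides by -1 but fails to reverse the inequality sign. When multiplying (or dividing) an inequality by a negative number, the direction must be reversed. Since 2 < 3, we should get -2 > -3, i.e., -2 > -3.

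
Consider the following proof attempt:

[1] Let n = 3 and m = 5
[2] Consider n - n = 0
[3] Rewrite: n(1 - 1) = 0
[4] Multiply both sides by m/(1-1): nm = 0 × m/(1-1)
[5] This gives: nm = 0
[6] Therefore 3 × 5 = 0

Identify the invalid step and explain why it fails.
Step 4: Multiply both sides by m/(1-1): nm = 0 × m/(1-1)

Step 4 multiplies both sides by m/(1-1). However, 1-1 = 0, so this is multiplication by m/0, which is undefined. We cannot multiply by an undefined expression.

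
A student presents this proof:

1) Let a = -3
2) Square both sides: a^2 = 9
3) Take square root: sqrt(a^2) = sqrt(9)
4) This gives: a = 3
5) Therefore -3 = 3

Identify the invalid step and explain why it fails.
Step 4: This gives: a = 3

Step 4 incorrectly states that sqrt(a^2) = a. The correct identity is sqrt(a^2) = |a|. Since a = -3 < 0, we have sqrt(a^2) = |-3| = 3, not a = -3.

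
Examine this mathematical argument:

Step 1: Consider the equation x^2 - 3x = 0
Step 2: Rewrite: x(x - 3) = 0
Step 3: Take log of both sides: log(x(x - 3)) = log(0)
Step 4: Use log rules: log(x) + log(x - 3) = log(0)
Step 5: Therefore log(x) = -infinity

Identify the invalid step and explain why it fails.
Step 3: Take log of both sides: log(x(x - 3)) = log(0)

Step 3 takes the logarithm of both sides, resulting in log(0) on the right side. The logarithm is only defined for positive numbers; log(0) is undefined (approaches negative infinity). This operation is invalid.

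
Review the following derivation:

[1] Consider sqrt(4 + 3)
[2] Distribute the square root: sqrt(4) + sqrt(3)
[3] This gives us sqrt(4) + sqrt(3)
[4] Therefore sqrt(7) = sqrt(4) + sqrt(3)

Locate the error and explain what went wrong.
Step 2: Distribute the square root: sqrt(4) + sqrt(3)

Step 2 incorrectly 'distributes' the square root over addition. The square root function does not distribute: sqrt(a + b) ≠ sqrt(a) + sqrt(b). In fact, sqrt(4 + 3) = sqrt(7) ≈ 2.6458, while sqrt(4) + sqrt(3) ≈ 3.7321.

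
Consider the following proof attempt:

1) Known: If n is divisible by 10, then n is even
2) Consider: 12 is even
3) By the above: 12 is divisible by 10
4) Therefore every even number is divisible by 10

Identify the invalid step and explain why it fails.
Step 3: By the above: 12 is divisible by 10

Step 3 commits the fallacy of affirming the consequent. The known fact 'divisible by 10 → even' does NOT imply 'even → divisible by 10'. That would be the converse, which is false. For example, 12 is even but 12 ÷ 10 = 1.20, which is not an integer.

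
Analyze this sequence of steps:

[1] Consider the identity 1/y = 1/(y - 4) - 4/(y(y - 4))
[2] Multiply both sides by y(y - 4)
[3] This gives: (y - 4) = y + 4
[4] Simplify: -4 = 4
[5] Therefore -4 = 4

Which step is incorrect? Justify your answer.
Step 3: This gives: (y - 4) = y + 4

Step 3 makes a sign error when clearing denominators. Multiplying -4/(y(y - 4)) by y(y - 4) gives -4, not +4. The correct result is (y - 4) = y - 4, which is trivially true, not (y - 4) = y + 4. (Step 1 is a valid identity: 1/(y - 4) - 4/(y(y - 4)) = (y - 4)/(y(y - 4)) = 1/y.)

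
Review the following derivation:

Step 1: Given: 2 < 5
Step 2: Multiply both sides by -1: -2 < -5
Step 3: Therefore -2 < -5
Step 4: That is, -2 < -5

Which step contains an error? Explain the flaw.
Step 2: Multiply both sides by -1: -2 < -5

Step 2 multiplies both sides by -1 but fails to reverse the inequality sign. When multiplying (or dividing) an inequality by a negative number, the direction must be reversed. Since 2 < 5, we should get -2 > -5, i.e., -2 > -5.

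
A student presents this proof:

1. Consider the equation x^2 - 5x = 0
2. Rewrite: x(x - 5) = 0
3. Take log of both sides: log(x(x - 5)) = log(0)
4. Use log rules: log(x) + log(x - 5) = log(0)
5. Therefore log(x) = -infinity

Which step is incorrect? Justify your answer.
Step 3: Take log of both sides: log(x(x - 5)) = log(0)

Step 3 takes the logarithm of both sides, resulting in log(0) on the right side. The logarithm is only defined for positive numbers; log(0) is undefined (approaches negative infinity). This operation is invalid.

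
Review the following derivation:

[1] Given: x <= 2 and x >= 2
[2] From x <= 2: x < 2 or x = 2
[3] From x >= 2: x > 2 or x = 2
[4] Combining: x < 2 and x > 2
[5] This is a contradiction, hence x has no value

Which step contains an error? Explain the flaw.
Step 4: Combining: x < 2 and x > 2

Step 4 incorrectly combines the conditions. From x <= 2 and x >= 2, the intersection is x = 2. The error treats the 'or' cases as 'and' requirements. The correct conclusion is that x = 2 is the unique solution, not that no solution exists.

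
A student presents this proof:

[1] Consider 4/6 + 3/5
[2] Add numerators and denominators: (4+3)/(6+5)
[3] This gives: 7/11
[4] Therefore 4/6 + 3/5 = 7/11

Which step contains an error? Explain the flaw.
Step 2: Add numerators and denominators: (4+3)/(6+5)

Step 2 incorrectly adds fractions by separately adding numerators and denominators. This is wrong. The correct method requires a common denominator: 4/6 + 3/5 = (4×5 + 3×6)/(6×5) = 38/30 = 19/15. The method used gives 7/11, which is different.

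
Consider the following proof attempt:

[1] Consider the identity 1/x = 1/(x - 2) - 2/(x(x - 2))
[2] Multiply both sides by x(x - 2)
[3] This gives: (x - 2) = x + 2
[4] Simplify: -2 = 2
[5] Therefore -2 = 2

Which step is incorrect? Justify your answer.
Step 3: This gives: (x - 2) = x + 2

Step 3 makes a sign error when clearing denominators. Multiplying -2/(x(x - 2)) by x(x - 2) gives -2, not +2. The correct result is (x - 2) = x - 2, which is trivially true, not (x - 2) = x + 2. (Step 1 is a valid identity: 1/(x - 2) - 2/(x(x - 2)) = (x - 2)/(x(x - 2)) = 1/x.)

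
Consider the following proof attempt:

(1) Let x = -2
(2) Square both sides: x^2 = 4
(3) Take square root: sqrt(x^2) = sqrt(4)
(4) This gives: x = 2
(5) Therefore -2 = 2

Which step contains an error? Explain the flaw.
Step 4: This gives: x = 2

Step 4 incorrectly states that sqrt(x^2) = x. The correct identity is sqrt(x^2) = |x|. Since x = -2 < 0, we have sqrt(x^2) = |-2| = 2, not x = -2.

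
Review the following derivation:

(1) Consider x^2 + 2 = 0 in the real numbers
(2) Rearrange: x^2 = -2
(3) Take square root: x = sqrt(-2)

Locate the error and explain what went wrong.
Step 3: Take square root: x = sqrt(-2)

Step 3 takes the square root of -2, which is negative. In the real number system, the square root of a negative number is undefined. The equation x^2 + 2 = 0 has no real solutions. Square roots of negative numbers only exist in the complex numbers.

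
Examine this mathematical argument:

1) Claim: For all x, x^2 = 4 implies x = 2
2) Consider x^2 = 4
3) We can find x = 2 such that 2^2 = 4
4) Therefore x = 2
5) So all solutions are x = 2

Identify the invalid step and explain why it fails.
Step 4: Therefore x = 2

Step 4 incorrectly concludes that x = 2 is the only solution. The proof shows that x = 2 is A solution (existence), but does not show it is the ONLY solution (uniqueness). In fact, x = -2 is also a solution since (-2)^2 = 4. Finding one solution doesn't prove there are no others.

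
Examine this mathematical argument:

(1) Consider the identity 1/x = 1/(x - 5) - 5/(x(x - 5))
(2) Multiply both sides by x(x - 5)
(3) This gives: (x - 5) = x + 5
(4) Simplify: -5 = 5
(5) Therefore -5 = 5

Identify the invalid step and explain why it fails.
Step 3: This gives: (x - 5) = x + 5

Step 3 makes a sign error when clearing denominators. Multiplying -5/(x(x - 5)) by x(x - 5) gives -5, not +5. The correct result is (x - 5) = x - 5, which is trivially true, not (x - 5) = x + 5. (Step 1 is a valid identity: 1/(x - 5) - 5/(x(x - 5)) = (x - 5)/(x(x - 5)) = 1/x.)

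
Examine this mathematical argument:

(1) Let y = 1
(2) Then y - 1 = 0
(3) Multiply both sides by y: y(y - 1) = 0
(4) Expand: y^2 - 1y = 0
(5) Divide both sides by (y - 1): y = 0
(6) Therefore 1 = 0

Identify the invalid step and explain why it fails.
Step 5: Divide both sides by (y - 1): y = 0

Step 5 divides both sides by (y - 1). However, since y = 1, we have (y - 1) = 0. Division by zero is undefined, making this step invalid.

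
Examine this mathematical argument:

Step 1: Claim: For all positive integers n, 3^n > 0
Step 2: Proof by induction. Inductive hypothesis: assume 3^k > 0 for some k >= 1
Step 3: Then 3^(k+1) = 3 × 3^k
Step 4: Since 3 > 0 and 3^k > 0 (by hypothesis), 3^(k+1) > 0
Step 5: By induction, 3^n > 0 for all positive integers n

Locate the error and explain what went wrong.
Step 5: By induction, 3^n > 0 for all positive integers n

Step 5 concludes the proof by induction, but no base case was ever established. A valid induction proof requires: (1) a base case proving 3^1 > 0, and (2) an inductive step showing IF 3^k > 0 THEN 3^(k+1) > 0. Steps 2-4 correctly establish the inductive step, but without the base case the conclusion in step 5 does not follow.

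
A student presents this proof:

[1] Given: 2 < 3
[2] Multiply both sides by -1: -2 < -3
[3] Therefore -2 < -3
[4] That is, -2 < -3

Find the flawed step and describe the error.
Step 2: Multiply both sides by -1: -2 < -3

Step 2 multiplies both sides by -1 but fails to reverse the inequality sign. When multiplying (or dividing) an inequality by a negative number, the direction must be reversed. Since 2 < 3, we should get -2 > -3, i.e., -2 > -3.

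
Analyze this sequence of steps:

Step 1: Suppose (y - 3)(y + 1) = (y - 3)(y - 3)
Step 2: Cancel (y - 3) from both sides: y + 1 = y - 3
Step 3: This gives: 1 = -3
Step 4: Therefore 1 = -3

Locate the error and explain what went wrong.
Step 2: Cancel (y - 3) from both sides: y + 1 = y - 3

Step 2 cancels (y - 3) from both sides. This is only valid if (y - 3) ≠ 0, i.e., y ≠ 3. When y = 3, both sides equal zero regardless of the other factors. The correct approach requires considering y = 3 as a separate case.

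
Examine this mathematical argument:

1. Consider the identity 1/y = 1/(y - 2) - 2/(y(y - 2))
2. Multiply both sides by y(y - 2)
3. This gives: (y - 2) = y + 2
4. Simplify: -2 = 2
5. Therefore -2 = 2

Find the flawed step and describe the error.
Step 3: This gives: (y - 2) = y + 2

Step 3 makes a sign error when clearing denominators. Multiplying -2/(y(y - 2)) by y(y - 2) gives -2, not +2. The correct result is (y - 2) = y - 2, which is trivially true, not (y - 2) = y + 2. (Step 1 is a valid identity: 1/(y - 2) - 2/(y(y - 2)) = (y - 2)/(y(y - 2)) = 1/y.)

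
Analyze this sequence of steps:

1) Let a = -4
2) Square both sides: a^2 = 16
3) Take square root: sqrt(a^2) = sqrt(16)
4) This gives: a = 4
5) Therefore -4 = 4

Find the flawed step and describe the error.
Step 4: This gives: a = 4

Step 4 incorrectly states that sqrt(a^2) = a. The correct identity is sqrt(a^2) = |a|. Since a = -4 < 0, we have sqrt(a^2) = |-4| = 4, not a = -4.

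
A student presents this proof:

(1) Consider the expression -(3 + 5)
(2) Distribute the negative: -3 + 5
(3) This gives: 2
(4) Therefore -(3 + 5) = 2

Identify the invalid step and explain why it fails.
Step 2: Distribute the negative: -3 + 5

Step 2 incorrectly distributes the negative sign. The correct distribution is -(3 + 5) = -3 - 5 = -8. The negative must be applied to both terms, not just the first. The error treats -(3 + 5) as -3 + 5, which equals 2 instead of -8.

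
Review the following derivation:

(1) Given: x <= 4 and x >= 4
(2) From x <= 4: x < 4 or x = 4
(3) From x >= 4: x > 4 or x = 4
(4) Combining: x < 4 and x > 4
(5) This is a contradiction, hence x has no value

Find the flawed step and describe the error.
Step 4: Combining: x < 4 and x > 4

Step 4 incorrectly combines the conditions. From x <= 4 and x >= 4, the intersection is x = 4. The error treats the 'or' cases as 'and' requirements. The correct conclusion is that x = 4 is the unique solution, not that no solution exists.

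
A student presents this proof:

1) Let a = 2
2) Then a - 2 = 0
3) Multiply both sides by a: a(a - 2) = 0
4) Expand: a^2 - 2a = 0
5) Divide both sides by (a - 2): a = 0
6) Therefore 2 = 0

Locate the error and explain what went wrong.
Step 5: Divide both sides by (a - 2): a = 0

Step 5 divides both sides by (a - 2). However, since a = 2, we have (a - 2) = 0. Division by zero is undefined, making this step invalid.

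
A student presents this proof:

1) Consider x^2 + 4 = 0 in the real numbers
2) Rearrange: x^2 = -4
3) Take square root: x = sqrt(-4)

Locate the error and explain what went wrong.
Step 3: Take square root: x = sqrt(-4)

Step 3 takes the square root of -4, which is negative. In the real number system, the square root of a negative number is undefined. The equation x^2 + 4 = 0 has no real solutions. Square roots of negative numbers only exist in the complex numbers.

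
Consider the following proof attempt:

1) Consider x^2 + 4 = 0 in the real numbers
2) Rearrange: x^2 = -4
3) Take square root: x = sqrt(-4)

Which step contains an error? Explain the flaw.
Step 3: Take square root: x = sqrt(-4)

Step 3 takes the square root of -4, which is negative. In the real number system, the square root of a negative number is undefined. The equation x^2 + 4 = 0 has no real solutions. Square roots of negative numbers only exist in the complex numbers.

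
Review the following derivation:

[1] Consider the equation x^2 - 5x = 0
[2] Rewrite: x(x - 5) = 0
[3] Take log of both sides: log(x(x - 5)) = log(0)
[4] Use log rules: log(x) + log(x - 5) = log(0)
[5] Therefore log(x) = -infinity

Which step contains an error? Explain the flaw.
Step 3: Take log of both sides: log(x(x - 5)) = log(0)

Step 3 takes the logarithm of both sides, resulting in log(0) on the right side. The logarithm is only defined for positive numbers; log(0) is undefined (approaches negative infinity). This operation is invalid.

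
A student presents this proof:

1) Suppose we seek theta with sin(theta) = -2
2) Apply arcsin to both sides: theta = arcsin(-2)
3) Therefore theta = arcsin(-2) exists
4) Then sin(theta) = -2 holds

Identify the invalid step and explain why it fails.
Step 2: Apply arcsin to both sides: theta = arcsin(-2)

Step 2 applies arcsin to -2. However, arcsin(x) is only defined for x in [-1, 1] because sin(theta) can only produce values in that range. Since |-2| > 1, arcsin(-2) is undefined. There is no angle whose sine equals -2.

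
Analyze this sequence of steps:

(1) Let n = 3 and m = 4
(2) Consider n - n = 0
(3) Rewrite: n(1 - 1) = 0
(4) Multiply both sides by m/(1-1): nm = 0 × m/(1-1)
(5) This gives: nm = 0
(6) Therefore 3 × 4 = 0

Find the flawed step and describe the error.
Step 4: Multiply both sides by m/(1-1): nm = 0 × m/(1-1)

Step 4 multiplies both sides by m/(1-1). However, 1-1 = 0, so this is multiplication by m/0, which is undefined. We cannot multiply by an undefined expression.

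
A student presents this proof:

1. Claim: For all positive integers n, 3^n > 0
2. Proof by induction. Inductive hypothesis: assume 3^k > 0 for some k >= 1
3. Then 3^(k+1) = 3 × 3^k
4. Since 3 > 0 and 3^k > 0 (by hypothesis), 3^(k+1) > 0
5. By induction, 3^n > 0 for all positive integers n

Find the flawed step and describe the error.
Step 5: By induction, 3^n > 0 for all positive integers n

Step 5 concludes the proof by induction, but no base case was ever established. A valid induction proof requires: (1) a base case proving 3^1 > 0, and (2) an inductive step showing IF 3^k > 0 THEN 3^(k+1) > 0. Steps 2-4 correctly establish the inductive step, but without the base case the conclusion in step 5 does not follow.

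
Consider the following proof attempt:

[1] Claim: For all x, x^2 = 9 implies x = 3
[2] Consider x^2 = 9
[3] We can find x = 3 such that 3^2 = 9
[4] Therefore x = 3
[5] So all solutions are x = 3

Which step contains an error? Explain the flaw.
Step 4: Therefore x = 3

Step 4 incorrectly concludes that x = 3 is the only solution. The proof shows that x = 3 is A solution (existence), but does not show it is the ONLY solution (uniqueness). In fact, x = -3 is also a solution since (-3)^2 = 9. Finding one solution doesn't prove there are no others.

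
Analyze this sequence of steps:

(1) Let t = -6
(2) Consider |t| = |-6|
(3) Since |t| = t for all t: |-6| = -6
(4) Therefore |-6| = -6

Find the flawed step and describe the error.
Step 3: Since |t| = t for all t: |-6| = -6

Step 3 incorrectly states that |t| = t for all t. The correct definition is |t| = t when t >= 0, and |t| = -t when t < 0. Since -6 < 0, we have |-6| = -(-6) = 6, not -6.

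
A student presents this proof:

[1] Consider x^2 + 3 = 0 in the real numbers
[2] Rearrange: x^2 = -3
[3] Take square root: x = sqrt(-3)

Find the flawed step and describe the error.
Step 3: Take square root: x = sqrt(-3)

Step 3 takes the square root of -3, which is negative. In the real number system, the square root of a negative number is undefined. The equation x^2 + 3 = 0 has no real solutions. Square roots of negative numbers only exist in the complex numbers.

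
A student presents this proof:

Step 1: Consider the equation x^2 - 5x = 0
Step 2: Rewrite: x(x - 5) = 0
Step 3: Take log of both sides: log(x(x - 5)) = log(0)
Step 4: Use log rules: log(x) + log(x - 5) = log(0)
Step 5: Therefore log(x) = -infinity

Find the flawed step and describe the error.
Step 3: Take log of both sides: log(x(x - 5)) = log(0)

Step 3 takes the logarithm of both sides, resulting in log(0) on the right side. The logarithm is only defined for positive numbers; log(0) is undefined (approaches negative infinity). This operation is invalid.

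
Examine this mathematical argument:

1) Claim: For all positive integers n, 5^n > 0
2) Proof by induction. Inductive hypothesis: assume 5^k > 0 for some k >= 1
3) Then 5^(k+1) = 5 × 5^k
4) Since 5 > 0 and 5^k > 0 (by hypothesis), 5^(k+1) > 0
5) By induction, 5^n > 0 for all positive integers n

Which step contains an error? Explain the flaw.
Step 5: By induction, 5^n > 0 for all positive integers n

Step 5 concludes the proof by induction, but no base case was ever established. A valid induction proof requires: (1) a base case proving 5^1 > 0, and (2) an inductive step showing IF 5^k > 0 THEN 5^(k+1) > 0. Steps 2-4 correctly establish the inductive step, but without the base case the conclusion in step 5 does not follow.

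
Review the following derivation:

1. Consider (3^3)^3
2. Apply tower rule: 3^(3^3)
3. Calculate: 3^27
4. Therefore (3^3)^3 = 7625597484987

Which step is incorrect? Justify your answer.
Step 2: Apply tower rule: 3^(3^3)

Step 2 incorrectly states that (a^b)^c = a^(b^c). The correct rule is (a^b)^c = a^(b×c). The actual value is (3^3)^3 = 3^9 = 19683, not 3^27 = 7625597484987.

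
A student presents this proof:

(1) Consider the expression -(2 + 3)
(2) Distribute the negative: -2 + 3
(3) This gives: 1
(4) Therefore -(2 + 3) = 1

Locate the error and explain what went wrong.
Step 2: Distribute the negative: -2 + 3

Step 2 incorrectly distributes the negative sign. The correct distribution is -(2 + 3) = -2 - 3 = -5. The negative must be applied to both terms, not just the first. The error treats -(2 + 3) as -2 + 3, which equals 1 instead of -5.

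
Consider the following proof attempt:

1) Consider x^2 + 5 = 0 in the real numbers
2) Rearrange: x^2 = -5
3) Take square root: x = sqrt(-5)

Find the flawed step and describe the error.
Step 3: Take square root: x = sqrt(-5)

Step 3 takes the square root of -5, which is negative. In the real number system, the square root of a negative number is undefined. The equation x^2 + 5 = 0 has no real solutions. Square roots of negative numbers only exist in the complex numbers.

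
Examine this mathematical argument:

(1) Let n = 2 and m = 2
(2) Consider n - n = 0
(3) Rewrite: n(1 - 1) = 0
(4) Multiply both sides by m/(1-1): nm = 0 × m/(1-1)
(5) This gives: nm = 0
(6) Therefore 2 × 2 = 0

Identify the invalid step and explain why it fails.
Step 4: Multiply both sides by m/(1-1): nm = 0 × m/(1-1)

Step 4 multiplies both sides by m/(1-1). However, 1-1 = 0, so this is multiplication by m/0, which is undefined. We cannot multiply by an undefined expression.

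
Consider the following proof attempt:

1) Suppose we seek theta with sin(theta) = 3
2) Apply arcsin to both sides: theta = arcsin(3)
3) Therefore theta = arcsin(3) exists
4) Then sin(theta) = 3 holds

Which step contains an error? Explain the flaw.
Step 2: Apply arcsin to both sides: theta = arcsin(3)

Step 2 applies arcsin to 3. However, arcsin(x) is only defined for x in [-1, 1] because sin(theta) can only produce values in that range. Since |3| > 1, arcsin(3) is undefined. There is no angle whose sine equals 3.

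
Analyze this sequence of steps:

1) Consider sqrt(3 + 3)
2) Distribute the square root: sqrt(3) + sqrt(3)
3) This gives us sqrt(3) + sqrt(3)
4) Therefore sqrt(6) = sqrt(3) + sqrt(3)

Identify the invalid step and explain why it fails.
Step 2: Distribute the square root: sqrt(3) + sqrt(3)

Step 2 incorrectly 'distributes' the square root over addition. The square root function does not distribute: sqrt(a + b) ≠ sqrt(a) + sqrt(b). In fact, sqrt(3 + 3) = sqrt(6) ≈ 2.4495, while sqrt(3) + sqrt(3) ≈ 3.4641.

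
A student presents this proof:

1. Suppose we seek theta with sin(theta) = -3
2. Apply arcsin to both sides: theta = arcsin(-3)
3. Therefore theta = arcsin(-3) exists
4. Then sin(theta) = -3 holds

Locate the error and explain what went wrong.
Step 2: Apply arcsin to both sides: theta = arcsin(-3)

Step 2 applies arcsin to -3. However, arcsin(x) is only defined for x in [-1, 1] because sin(theta) can only produce values in that range. Since |-3| > 1, arcsin(-3) is undefined. There is no angle whose sine equals -3.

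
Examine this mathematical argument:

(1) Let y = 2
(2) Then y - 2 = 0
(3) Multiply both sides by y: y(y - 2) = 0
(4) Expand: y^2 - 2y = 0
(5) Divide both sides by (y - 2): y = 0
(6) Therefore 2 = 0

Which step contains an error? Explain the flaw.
Step 5: Divide both sides by (y - 2): y = 0

Step 5 divides both sides by (y - 2). However, since y = 2, we have (y - 2) = 0. Division by zero is undefined, making this step invalid.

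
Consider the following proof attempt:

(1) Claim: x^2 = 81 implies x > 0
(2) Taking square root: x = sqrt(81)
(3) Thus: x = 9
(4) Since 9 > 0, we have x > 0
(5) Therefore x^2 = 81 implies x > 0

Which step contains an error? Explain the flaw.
Step 2: Taking square root: x = sqrt(81)

Step 2 takes the square root and assumes the positive root only. The equation x^2 = 81 actually has two solutions: x = 9 and x = -9. The proof silently assumes x > 0 without justification, then uses this assumption to conclude x > 0, which is circular. The counterexample x = -9 shows the claim is false.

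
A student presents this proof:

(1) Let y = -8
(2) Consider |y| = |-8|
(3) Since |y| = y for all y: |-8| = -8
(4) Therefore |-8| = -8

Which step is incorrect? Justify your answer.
Step 3: Since |y| = y for all y: |-8| = -8

Step 3 incorrectly states that |y| = y for all y. The correct definition is |y| = y when y >= 0, and |y| = -y when y < 0. Since -8 < 0, we have |-8| = -(-8) = 8, not -8.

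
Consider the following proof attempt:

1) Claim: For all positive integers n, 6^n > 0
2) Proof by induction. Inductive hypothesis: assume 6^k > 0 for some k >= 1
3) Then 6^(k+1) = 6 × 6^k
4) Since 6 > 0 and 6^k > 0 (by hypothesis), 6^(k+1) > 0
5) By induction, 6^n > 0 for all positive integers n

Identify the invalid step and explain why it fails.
Step 5: By induction, 6^n > 0 for all positive integers n

Step 5 concludes the proof by induction, but no base case was ever established. A valid induction proof requires: (1) a base case proving 6^1 > 0, and (2) an inductive step showing IF 6^k > 0 THEN 6^(k+1) > 0. Steps 2-4 correctly establish the inductive step, but without the base case the conclusion in step 5 does not follow.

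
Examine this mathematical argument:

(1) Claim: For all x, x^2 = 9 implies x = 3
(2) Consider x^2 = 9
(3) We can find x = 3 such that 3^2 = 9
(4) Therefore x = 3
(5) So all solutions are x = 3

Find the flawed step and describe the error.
Step 4: Therefore x = 3

Step 4 incorrectly concludes that x = 3 is the only solution. The proof shows that x = 3 is A solution (existence), but does not show it is the ONLY solution (uniqueness). In fact, x = -3 is also a solution since (-3)^2 = 9. Finding one solution doesn't prove there are no others.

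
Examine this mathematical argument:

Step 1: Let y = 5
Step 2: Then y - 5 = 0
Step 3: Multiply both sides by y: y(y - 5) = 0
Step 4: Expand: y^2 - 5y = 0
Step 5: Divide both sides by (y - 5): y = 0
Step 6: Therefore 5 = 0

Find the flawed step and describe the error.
Step 5: Divide both sides by (y - 5): y = 0

Step 5 divides both sides by (y - 5). However, since y = 5, we have (y - 5) = 0. Division by zero is undefined, making this step invalid.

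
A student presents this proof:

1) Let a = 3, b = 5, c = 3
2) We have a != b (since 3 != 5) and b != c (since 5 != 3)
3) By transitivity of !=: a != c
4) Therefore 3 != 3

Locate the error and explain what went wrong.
Step 3: By transitivity of !=: a != c

Step 3 incorrectly applies transitivity to the '!=' relation. Transitivity states: if a R b and b R c, then a R c. However, '!=' is not transitive. Counterexample: 3 != 5 and 5 != 3, but 3 = 3 (both equal 3). Transitivity holds for relations like <, <=, =, but not for !=.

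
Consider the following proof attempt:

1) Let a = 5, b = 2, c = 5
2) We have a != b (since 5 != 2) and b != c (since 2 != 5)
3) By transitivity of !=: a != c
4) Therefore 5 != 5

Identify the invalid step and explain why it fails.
Step 3: By transitivity of !=: a != c

Step 3 incorrectly applies transitivity to the '!=' relation. Transitivity states: if a R b and b R c, then a R c. However, '!=' is not transitive. Counterexample: 5 != 2 and 2 != 5, but 5 = 5 (both equal 5). Transitivity holds for relations like <, <=, =, but not for !=.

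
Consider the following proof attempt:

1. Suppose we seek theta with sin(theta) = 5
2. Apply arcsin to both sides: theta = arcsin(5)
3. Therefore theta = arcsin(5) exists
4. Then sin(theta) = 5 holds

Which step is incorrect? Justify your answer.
Step 2: Apply arcsin to both sides: theta = arcsin(5)

Step 2 applies arcsin to 5. However, arcsin(x) is only defined for x in [-1, 1] because sin(theta) can only produce values in that range. Since |5| > 1, arcsin(5) is undefined. There is no angle whose sine equals 5.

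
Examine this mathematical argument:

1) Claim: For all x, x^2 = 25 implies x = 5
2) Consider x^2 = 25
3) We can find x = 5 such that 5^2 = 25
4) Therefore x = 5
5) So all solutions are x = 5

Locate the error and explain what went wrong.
Step 4: Therefore x = 5

Step 4 incorrectly concludes that x = 5 is the only solution. The proof shows that x = 5 is A solution (existence), but does not show it is the ONLY solution (uniqueness). In fact, x = -5 is also a solution since (-5)^2 = 25. Finding one solution doesn't prove there are no others.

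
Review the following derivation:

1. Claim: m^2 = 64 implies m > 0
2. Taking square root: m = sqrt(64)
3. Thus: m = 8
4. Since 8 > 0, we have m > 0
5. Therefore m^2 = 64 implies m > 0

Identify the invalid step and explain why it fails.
Step 2: Taking square root: m = sqrt(64)

Step 2 takes the square root and assumes the positive root only. The equation m^2 = 64 actually has two solutions: m = 8 and m = -8. The proof silently assumes m > 0 without justification, then uses this assumption to conclude m > 0, which is circular. The counterexample m = -8 shows the claim is false.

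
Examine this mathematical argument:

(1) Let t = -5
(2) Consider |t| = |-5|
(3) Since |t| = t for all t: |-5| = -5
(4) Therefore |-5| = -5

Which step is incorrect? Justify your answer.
Step 3: Since |t| = t for all t: |-5| = -5

Step 3 incorrectly states that |t| = t for all t. The correct definition is |t| = t when t >= 0, and |t| = -t when t < 0. Since -5 < 0, we have |-5| = -(-5) = 5, not -5.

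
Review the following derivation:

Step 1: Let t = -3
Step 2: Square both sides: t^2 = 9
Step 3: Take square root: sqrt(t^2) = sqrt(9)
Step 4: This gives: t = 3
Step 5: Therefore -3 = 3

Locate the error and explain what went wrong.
Step 4: This gives: t = 3

Step 4 incorrectly states that sqrt(t^2) = t. The correct identity is sqrt(t^2) = |t|. Since t = -3 < 0, we have sqrt(t^2) = |-3| = 3, not t = -3.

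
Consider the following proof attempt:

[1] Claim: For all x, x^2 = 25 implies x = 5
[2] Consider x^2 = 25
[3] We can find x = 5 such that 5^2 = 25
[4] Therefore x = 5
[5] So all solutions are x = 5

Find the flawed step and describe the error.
Step 4: Therefore x = 5

Step 4 incorrectly concludes that x = 5 is the only solution. The proof shows that x = 5 is A solution (existence), but does not show it is the ONLY solution (uniqueness). In fact, x = -5 is also a solution since (-5)^2 = 25. Finding one solution doesn't prove there are no others.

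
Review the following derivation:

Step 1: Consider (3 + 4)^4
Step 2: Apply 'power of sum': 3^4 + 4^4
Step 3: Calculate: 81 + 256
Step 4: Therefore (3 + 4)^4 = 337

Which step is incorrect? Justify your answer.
Step 2: Apply 'power of sum': 3^4 + 4^4

Step 2 incorrectly applies a non-existent rule '(a+b)^n = a^n + b^n'. This is false in general. The correct expansion uses the binomial theorem. The actual value is (3 + 4)^4 = 7^4 = 2401, not 337.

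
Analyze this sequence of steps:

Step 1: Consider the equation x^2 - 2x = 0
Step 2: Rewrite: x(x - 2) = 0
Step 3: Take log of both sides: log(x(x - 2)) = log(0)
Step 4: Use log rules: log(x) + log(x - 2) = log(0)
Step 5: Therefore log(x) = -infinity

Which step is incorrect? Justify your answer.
Step 3: Take log of both sides: log(x(x - 2)) = log(0)

Step 3 takes the logarithm of both sides, resulting in log(0) on the right side. The logarithm is only defined for positive numbers; log(0) is undefined (approaches negative infinity). This operation is invalid.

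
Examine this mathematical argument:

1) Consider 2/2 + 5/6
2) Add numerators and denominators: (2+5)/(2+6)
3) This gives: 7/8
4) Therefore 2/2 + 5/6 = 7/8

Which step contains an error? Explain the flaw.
Step 2: Add numerators and denominators: (2+5)/(2+6)

Step 2 incorrectly adds fractions by separately adding numerators and denominators. This is wrong. The correct method requires a common denominator: 2/2 + 5/6 = (2×6 + 5×2)/(2×6) = 22/12 = 11/6. The method used gives 7/8, which is different.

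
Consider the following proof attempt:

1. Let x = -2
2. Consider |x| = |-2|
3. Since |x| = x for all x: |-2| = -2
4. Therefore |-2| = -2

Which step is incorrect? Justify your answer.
Step 3: Since |x| = x for all x: |-2| = -2

Step 3 incorrectly states that |x| = x for all x. The correct definition is |x| = x when x >= 0, and |x| = -x when x < 0. Since -2 < 0, we have |-2| = -(-2) = 2, not -2.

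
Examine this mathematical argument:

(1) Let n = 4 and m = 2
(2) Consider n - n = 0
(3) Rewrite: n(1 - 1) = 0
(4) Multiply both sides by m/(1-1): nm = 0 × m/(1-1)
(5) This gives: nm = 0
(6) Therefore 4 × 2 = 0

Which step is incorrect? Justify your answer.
Step 4: Multiply both sides by m/(1-1): nm = 0 × m/(1-1)

Step 4 multiplies both sides by m/(1-1). However, 1-1 = 0, so this is multiplication by m/0, which is undefined. We cannot multiply by an undefined expression.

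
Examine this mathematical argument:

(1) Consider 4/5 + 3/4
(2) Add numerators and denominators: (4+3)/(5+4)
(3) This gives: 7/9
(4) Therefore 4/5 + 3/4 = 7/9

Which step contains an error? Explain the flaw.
Step 2: Add numerators and denominators: (4+3)/(5+4)

Step 2 incorrectly adds fractions by separately adding numerators and denominators. This is wrong. The correct method requires a common denominator: 4/5 + 3/4 = (4×4 + 3×5)/(5×4) = 31/20 = 31/20. The method used gives 7/9, which is different.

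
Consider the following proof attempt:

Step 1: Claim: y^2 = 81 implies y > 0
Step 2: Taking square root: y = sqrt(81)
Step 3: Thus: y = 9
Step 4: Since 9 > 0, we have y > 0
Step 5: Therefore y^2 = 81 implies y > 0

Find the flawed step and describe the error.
Step 2: Taking square root: y = sqrt(81)

Step 2 takes the square root and assumes the positive root only. The equation y^2 = 81 actually has two solutions: y = 9 and y = -9. The proof silently assumes y > 0 without justification, then uses this assumption to conclude y > 0, which is circular. The counterexample y = -9 shows the claim is false.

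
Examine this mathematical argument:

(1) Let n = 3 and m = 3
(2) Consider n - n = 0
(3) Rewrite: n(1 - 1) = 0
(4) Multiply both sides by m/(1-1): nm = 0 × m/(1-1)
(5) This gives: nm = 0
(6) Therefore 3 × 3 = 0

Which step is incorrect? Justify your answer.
Step 4: Multiply both sides by m/(1-1): nm = 0 × m/(1-1)

Step 4 multiplies both sides by m/(1-1). However, 1-1 = 0, so this is multiplication by m/0, which is undefined. We cannot multiply by an undefined expression.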